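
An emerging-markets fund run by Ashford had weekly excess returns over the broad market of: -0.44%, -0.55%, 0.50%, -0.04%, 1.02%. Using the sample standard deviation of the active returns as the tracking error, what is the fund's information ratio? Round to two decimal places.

0.15

Mean return r̄ = 0.490 / 5 = 0.0980%
Sample std dev = √[1.7401 / 4] = 0.6596%
IR = r̄ / tracking error = 0.0980 / 0.6596 = 0.1486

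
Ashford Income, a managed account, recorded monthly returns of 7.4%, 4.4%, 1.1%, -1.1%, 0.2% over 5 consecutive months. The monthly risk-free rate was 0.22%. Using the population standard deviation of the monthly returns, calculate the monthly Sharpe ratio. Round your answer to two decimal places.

0.71

Mean return μ = 12.00 / 5 = 2.4000%
Population σ = √[Σ(r − μ)² / 5] = √[47.7800 / 5] = √9.5560 = 3.0913%
Sharpe = (μ − rf) / σ = (2.4000 − 0.22) / 3.0913 = 2.1800 / 3.0913 = 0.7052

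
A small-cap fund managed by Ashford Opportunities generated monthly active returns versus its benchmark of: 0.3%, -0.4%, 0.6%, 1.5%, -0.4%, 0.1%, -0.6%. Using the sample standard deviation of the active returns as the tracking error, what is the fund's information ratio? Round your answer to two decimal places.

0.21

Mean return r̄ = 1.10 / 7 = 0.1571%
Σ(r − r̄)² = (0.3 − 0.1571)² + (-0.4 − 0.1571)² + … = 3.2171
sample σ = √(3.2171 / 6) = √0.5362 = 0.7323%
IR = r̄ / tracking error = 0.1571 / 0.7323 = 0.2145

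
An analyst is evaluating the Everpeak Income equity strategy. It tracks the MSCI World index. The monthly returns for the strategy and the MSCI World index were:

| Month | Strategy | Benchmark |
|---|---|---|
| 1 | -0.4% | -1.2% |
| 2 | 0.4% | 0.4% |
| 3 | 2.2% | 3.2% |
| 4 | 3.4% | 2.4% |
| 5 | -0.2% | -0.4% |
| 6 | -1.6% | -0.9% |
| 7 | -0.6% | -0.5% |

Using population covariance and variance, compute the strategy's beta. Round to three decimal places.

0.929

r̄p = 0.4571%,  r̄m = 0.4286%
Cov = Σ(rp − r̄p)(rm − r̄m) / 7 = 2.3269
Var(rm) = Σ(rm − r̄m)² / 7 = 2.5049
β = Cov / Var = 2.3269 / 2.5049 = 0.9289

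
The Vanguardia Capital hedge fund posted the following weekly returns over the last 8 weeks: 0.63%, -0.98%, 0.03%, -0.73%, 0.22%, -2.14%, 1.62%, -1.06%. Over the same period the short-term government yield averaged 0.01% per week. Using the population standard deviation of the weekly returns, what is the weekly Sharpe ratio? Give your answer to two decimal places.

-0.29

Mean return r̄ = -2.410 / 8 = -0.3013%
Σ(r − r̄)² = (0.63 − (-0.3013))² + (-0.98 − (-0.3013))² + (0.03 − (-0.3013))² + … = 9.5411
population σ = √(9.5411 / 8) = √1.1926 = 1.0921%
Sharpe = (r̄ − rf) / σ = (-0.3013 − 0.01) / 1.0921 = -0.3113 / 1.0921 = -0.2850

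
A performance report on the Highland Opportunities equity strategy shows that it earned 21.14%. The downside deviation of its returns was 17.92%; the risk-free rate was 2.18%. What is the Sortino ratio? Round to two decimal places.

1.06

Sortino = (Rp − Rf) / σd = (21.14% − 2.18%) / 17.92% = 18.96% / 17.92% = 1.0580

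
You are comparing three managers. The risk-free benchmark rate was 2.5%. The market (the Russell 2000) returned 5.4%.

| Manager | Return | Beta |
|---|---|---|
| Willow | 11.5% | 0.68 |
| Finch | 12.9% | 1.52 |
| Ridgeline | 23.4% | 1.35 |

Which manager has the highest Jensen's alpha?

Ridgeline

Willow: α = 11.5% − [2.5% + 0.68 × (5.4% − 2.5%)] = 7.028
Finch: α = 12.9% − [2.5% + 1.52 × (5.4% − 2.5%)] = 5.992
Ridgeline: α = 23.4% − [2.5% + 1.35 × (5.4% − 2.5%)] = 16.985
Highest: Ridgeline (16.985).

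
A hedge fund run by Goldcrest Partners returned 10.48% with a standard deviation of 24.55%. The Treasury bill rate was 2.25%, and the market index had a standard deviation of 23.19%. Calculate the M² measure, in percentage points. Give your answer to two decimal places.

Sharpe = (Rp − Rf) / σp = (10.48% − 2.25%) / 24.55% = 0.3352
M² = Rf + Sharpe × σm = 2.25% + 0.3352 × 23.19% = 10.0233%

10.02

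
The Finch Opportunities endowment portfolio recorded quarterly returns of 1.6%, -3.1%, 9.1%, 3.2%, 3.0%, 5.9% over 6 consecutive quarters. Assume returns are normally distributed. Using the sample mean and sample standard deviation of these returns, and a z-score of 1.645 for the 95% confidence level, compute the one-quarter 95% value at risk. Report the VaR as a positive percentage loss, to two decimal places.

Mean return r̄ = 19.70 / 6 = 3.2833%
Σ(r − r̄)² = 84.3483; sample σ = √(84.3483/5) = 4.1073%
VaR = −(r̄ − z·σ) = −(3.2833 − 1.645 × 4.1073) = −(-3.4732) = 3.4732%

3.47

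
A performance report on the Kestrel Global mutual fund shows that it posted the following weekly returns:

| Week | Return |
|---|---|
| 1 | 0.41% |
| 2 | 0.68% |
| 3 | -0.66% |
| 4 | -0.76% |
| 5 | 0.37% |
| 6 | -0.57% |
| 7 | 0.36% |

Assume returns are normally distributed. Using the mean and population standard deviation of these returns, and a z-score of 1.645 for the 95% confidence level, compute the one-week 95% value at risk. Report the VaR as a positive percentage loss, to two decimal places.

Mean return μ = -0.170 / 7 = -0.0243%
Σ(r − μ)² = 2.2310; population σ = √(2.2310/7) = 0.5645%
VaR = −(μ − z·σ) = −(-0.0243 − 1.645 × 0.5645) = −(-0.9529) = 0.9529%

0.95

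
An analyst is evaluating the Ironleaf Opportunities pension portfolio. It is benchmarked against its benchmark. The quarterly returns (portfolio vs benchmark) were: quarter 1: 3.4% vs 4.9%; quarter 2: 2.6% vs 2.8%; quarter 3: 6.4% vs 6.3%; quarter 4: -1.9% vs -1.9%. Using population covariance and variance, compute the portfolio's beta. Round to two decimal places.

r̄p = 2.6250%,  r̄m = 3.0250%
Cov = Σ(rp − r̄p)(rm − r̄m) / 4 = 9.0269
Var(rm) = Σ(rm − r̄m)² / 4 = 9.6369
β = Cov / Var = 9.0269 / 9.6369 = 0.9367

0.94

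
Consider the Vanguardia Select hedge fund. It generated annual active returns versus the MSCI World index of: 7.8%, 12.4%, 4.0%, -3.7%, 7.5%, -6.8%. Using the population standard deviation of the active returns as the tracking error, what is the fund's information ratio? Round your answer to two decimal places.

0.52

r̄ = (7.8 + 12.4 + 4 − 3.7 + 7.5 − 6.8) / 6 = 3.5333%
Σ(r − r̄)² = 271.8733; population σ = √(271.8733/6) = 6.7314%
IR = r̄ / tracking error = 3.5333 / 6.7314 = 0.5249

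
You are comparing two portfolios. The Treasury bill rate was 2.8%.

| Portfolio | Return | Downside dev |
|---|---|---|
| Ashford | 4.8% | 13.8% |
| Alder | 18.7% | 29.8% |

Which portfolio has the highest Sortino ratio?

Ashford: Sortino ratio = (4.8% − 2.8%) / 13.8% = 0.145
Alder: Sortino ratio = (18.7% − 2.8%) / 29.8% = 0.534
Highest: Alder (0.534).

Alder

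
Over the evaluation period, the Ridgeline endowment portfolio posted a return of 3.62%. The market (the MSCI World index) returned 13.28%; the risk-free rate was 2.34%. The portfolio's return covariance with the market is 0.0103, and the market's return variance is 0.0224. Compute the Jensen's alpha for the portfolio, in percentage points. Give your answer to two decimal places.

β = Cov / Var = 0.0103 / 0.0224 = 0.4598
E[R] = Rf + β(Rm − Rf) = 2.34% + 0.4598 × (13.28% − 2.34%) = 7.3702%
α = Rp − E[R] = 3.62% − 7.3702% = -3.7502

-3.75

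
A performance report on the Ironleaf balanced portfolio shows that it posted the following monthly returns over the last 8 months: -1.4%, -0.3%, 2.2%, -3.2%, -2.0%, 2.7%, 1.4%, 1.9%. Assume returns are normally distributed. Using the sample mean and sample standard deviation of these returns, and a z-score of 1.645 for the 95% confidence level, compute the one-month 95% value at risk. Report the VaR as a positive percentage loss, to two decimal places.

3.45

Mean return μ = 1.30 / 8 = 0.1625%
Σ(r − μ)² = 33.7788; sample σ = √(33.7788/7) = 2.1967%
VaR = −(μ − z·σ) = −(0.1625 − 1.645 × 2.1967) = −(-3.4511) = 3.4511%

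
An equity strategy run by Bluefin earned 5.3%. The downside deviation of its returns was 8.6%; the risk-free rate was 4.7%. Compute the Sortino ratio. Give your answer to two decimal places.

Sortino = (Rp − Rf) / σd = (5.3% − 4.7%) / 8.6% = 0.60% / 8.6% = 0.0698

0.07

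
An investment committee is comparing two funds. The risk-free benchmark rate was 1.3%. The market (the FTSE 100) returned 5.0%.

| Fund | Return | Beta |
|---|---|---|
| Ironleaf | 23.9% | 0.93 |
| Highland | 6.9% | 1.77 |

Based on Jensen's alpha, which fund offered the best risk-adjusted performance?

Ironleaf: α = 23.9% − [1.3% + 0.93 × (5.0% − 1.3%)] = 19.159
Highland: α = 6.9% − [1.3% + 1.77 × (5.0% − 1.3%)] = -0.949
Highest: Ironleaf (19.159).

Ironleaf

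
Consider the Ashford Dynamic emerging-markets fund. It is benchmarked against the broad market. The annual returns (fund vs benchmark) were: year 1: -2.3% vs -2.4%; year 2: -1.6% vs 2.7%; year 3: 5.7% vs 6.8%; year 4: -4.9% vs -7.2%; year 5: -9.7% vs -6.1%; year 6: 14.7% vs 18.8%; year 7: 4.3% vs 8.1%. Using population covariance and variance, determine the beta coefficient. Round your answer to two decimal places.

0.84

r̄p = 0.8857%,  r̄m = 2.9571%
Cov = Σ(rp − r̄p)(rm − r̄m) / 7 = 61.0380
Var(rm) = Σ(rm − r̄m)² / 7 = 72.3110
β = Cov / Var = 61.0380 / 72.3110 = 0.8441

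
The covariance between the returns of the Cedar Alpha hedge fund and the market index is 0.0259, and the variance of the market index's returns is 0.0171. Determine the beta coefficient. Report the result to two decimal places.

β = Cov(Rp, Rm) / Var(Rm) = 0.0259 / 0.0171 = 1.5146

1.51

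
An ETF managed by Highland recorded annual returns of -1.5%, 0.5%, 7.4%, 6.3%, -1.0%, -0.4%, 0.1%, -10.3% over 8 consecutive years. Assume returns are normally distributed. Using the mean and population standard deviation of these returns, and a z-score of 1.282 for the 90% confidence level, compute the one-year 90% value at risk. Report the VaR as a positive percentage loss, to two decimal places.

r̄ = (-1.5 + 0.5 + 7.4 + 6.3 − 1 − 0.4 + 0.1 − 10.3) / 8 = 1.10 / 8 = 0.1375%
Population std dev = √[204.0588 / 8] = 5.0505%
VaR = −(r̄ − z·σ) = −(0.1375 − 1.282 × 5.0505) = −(-6.3372) = 6.3372%

6.34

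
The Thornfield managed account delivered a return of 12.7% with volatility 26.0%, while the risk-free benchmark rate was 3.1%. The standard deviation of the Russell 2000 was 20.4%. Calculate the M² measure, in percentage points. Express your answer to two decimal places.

Sharpe = (Rp − Rf) / σp = (12.7% − 3.1%) / 26.0% = 0.3692
M² = Rf + Sharpe × σm = 3.1% + 0.3692 × 20.4% = 10.6317%

10.63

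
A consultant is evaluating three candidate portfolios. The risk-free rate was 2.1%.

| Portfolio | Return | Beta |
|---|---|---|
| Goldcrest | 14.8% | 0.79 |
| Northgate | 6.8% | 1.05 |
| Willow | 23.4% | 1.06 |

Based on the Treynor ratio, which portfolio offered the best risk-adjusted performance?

Goldcrest: Treynor = (14.8% − 2.1%) / 0.79 = 16.076
Northgate: Treynor = (6.8% − 2.1%) / 1.05 = 4.476
Willow: Treynor = (23.4% − 2.1%) / 1.06 = 20.094
Highest: Willow (20.094).

Willow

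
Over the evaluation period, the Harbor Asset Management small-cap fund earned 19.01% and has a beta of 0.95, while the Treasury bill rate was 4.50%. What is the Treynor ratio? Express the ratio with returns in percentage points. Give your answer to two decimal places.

Treynor = (Rp − Rf) / β = (19.01% − 4.50%) / 0.95 = 14.51 / 0.95 = 15.2737

15.27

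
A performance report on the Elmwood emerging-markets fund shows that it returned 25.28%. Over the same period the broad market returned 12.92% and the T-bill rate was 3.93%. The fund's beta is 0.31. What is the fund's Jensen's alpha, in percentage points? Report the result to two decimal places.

18.56

CAPM expected return = Rf + β(Rm − Rf) = 3.93% + 0.31 × (12.92% − 3.93%) = 3.93 + 0.31 × 8.99 = 6.7169%
Jensen's α = Rp − E[R] = 25.28% − 6.7169% = 18.5631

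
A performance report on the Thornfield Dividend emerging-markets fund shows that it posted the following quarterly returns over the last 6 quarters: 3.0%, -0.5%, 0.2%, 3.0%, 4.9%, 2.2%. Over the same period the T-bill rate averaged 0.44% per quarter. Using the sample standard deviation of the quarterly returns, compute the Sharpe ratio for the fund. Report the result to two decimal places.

r̄ = (3 − 0.5 + 0.2 + 3 + 4.9 + 2.2) / 6 = 12.80 / 6 = 2.1333%
Sample std dev = √[19.8333 / 5] = 1.9916%
Sharpe = (r̄ − rf) / σ = (2.1333 − 0.44) / 1.9916 = 1.6933 / 1.9916 = 0.8502

0.85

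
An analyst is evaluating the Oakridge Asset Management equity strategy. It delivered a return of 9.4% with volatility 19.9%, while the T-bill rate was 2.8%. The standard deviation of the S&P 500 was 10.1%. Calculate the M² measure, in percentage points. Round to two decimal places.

Sharpe = (Rp − Rf) / σp = (9.4% − 2.8%) / 19.9% = 0.3317
M² = Rf + Sharpe × σm = 2.8% + 0.3317 × 10.1% = 6.1502%

6.15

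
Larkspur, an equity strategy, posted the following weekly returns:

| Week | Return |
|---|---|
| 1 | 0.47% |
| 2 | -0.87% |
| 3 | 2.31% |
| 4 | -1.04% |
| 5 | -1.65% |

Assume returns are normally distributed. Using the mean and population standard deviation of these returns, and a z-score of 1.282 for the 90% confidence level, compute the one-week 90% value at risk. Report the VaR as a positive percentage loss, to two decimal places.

1.97

μ = (0.47 − 0.87 + 2.31 − 1.04 − 1.65) / 5 = -0.1560%
Σ(r − μ)² = (0.47 − (-0.1560))² + (-0.87 − (-0.1560))² + … = 9.9963
population σ = √(9.9963 / 5) = √1.9993 = 1.4140%
VaR = −(μ − z·σ) = −(-0.1560 − 1.282 × 1.4140) = −(-1.9687) = 1.9687%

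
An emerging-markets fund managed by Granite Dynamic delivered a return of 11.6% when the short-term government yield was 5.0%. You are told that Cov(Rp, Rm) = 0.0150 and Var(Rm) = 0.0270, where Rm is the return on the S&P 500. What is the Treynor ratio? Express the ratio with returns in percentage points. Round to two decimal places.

11.88

β = Cov / Var = 0.0150 / 0.0270 = 0.5556
Treynor = (Rp − Rf) / β = (11.6% − 5.0%) / 0.5556 = 6.60 / 0.5556 = 11.8790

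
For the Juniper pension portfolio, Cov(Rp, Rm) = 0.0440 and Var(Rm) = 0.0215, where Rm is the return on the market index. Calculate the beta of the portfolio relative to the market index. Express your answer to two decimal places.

β = Cov(Rp, Rm) / Var(Rm) = 0.0440 / 0.0215 = 2.0465

2.05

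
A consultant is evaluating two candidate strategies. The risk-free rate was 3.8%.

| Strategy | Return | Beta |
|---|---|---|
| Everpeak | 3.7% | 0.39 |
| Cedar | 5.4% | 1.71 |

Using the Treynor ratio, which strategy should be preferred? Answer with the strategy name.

Everpeak: Treynor = (3.7% − 3.8%) / 0.39 = -0.256
Cedar: Treynor = (5.4% − 3.8%) / 1.71 = 0.936
Highest: Cedar (0.936).

Cedar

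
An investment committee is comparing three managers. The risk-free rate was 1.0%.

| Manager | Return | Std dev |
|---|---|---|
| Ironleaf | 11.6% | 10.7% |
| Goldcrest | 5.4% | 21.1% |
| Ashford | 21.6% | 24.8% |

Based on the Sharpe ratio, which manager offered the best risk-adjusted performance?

Ironleaf

Ironleaf: Sharpe ratio = (11.6% − 1.0%) / 10.7% = 0.991
Goldcrest: Sharpe ratio = (5.4% − 1.0%) / 21.1% = 0.209
Ashford: Sharpe ratio = (21.6% − 1.0%) / 24.8% = 0.831
Highest: Ironleaf (0.991).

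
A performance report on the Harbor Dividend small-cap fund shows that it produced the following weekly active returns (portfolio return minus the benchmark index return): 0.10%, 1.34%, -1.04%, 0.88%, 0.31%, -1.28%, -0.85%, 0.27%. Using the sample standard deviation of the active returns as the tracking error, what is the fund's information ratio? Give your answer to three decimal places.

r̄ = (0.1 + 1.34 − 1.04 + 0.88 + 0.31 − 1.28 − 0.85 + 0.27) / 8 = -0.270 / 8 = -0.0338%
Sample σ = √[Σ(r − r̄)² / 7] = √[6.1824 / 7] = √0.8832 = 0.9398%
IR = r̄ / tracking error = -0.0338 / 0.9398 = -0.0360

-0.036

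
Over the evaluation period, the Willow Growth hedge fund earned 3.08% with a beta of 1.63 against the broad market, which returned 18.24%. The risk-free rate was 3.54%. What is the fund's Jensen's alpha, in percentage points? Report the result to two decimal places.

CAPM expected return = Rf + β(Rm − Rf) = 3.54% + 1.63 × (18.24% − 3.54%) = 3.54 + 1.63 × 14.70 = 27.5010%
Jensen's α = Rp − E[R] = 3.08% − 27.5010% = -24.4210

-24.42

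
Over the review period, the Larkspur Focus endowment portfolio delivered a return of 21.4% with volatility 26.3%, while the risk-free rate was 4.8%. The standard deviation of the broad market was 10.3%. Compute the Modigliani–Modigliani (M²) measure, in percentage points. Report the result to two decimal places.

11.30

Sharpe = (Rp − Rf) / σp = (21.4% − 4.8%) / 26.3% = 0.6312
M² = Rf + Sharpe × σm = 4.8% + 0.6312 × 10.3% = 11.3014%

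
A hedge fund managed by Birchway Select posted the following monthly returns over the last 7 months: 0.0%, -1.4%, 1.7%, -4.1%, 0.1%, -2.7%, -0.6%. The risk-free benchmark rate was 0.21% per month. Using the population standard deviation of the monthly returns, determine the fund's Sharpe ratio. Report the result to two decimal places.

μ = (0 − 1.4 + 1.7 − 4.1 + 0.1 − 2.7 − 0.6) / 7 = -1.0000%
Σ(r − μ)² = (0 − (-1.0000))² + (-1.4 − (-1.0000))² + … = 22.3200
population σ = √(22.3200 / 7) = √3.1886 = 1.7857%
Sharpe = (μ − rf) / σ = (-1.0000 − 0.21) / 1.7857 = -1.2100 / 1.7857 = -0.6776

-0.68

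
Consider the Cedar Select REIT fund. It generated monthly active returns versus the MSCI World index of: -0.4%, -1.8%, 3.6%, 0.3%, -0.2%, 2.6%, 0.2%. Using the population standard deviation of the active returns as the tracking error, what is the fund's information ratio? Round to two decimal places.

0.36

r̄ = (-0.4 − 1.8 + 3.6 + 0.3 − 0.2 + 2.6 + 0.2) / 7 = 4.30 / 7 = 0.6143%
Population σ = √[Σ(r − r̄)² / 7] = √[20.6486 / 7] = √2.9498 = 1.7175%
IR = r̄ / tracking error = 0.6143 / 1.7175 = 0.3577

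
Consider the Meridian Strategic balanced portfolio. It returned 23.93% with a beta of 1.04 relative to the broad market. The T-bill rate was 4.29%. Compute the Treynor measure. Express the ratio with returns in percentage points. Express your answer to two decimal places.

Treynor = (Rp − Rf) / β = (23.93% − 4.29%) / 1.04 = 19.64 / 1.04 = 18.8846

18.88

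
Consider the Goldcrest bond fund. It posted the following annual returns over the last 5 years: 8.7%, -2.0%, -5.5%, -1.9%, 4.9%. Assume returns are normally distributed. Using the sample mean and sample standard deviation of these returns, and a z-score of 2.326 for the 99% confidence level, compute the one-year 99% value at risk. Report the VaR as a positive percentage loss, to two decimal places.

r̄ = (8.7 − 2 − 5.5 − 1.9 + 4.9) / 5 = 0.8400%
Σ(r − r̄)² = (8.7 − 0.8400)² + (-2 − 0.8400)² + (-5.5 − 0.8400)² + … = 134.0320
σ = √[134.0320 / 4] = 5.7886%
VaR = −(r̄ − z·σ) = −(0.8400 − 2.326 × 5.7886) = −(-12.6243) = 12.6243%

12.62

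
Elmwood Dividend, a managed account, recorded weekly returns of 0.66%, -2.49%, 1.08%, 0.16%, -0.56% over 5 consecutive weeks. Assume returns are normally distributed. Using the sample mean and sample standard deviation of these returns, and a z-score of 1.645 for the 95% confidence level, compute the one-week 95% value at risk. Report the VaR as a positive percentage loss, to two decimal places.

μ = (0.66 − 2.49 + 1.08 + 0.16 − 0.56) / 5 = -0.2300%
Σ(r − μ)² = (0.66 − (-0.2300))² + (-2.49 − (-0.2300))² + (1.08 − (-0.2300))² + … = 7.8768
sample σ = √(7.8768 / 4) = √1.9692 = 1.4033%
VaR = −(μ − z·σ) = −(-0.2300 − 1.645 × 1.4033) = −(-2.5384) = 2.5384%

2.54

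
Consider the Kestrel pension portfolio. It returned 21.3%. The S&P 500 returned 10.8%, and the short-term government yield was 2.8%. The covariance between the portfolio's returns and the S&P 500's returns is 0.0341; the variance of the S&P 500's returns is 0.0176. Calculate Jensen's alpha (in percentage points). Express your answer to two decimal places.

β = Cov / Var = 0.0341 / 0.0176 = 1.9375
E[R] = Rf + β(Rm − Rf) = 2.8% + 1.9375 × (10.8% − 2.8%) = 18.3000%
α = Rp − E[R] = 21.3% − 18.3000% = 3.0000

3.00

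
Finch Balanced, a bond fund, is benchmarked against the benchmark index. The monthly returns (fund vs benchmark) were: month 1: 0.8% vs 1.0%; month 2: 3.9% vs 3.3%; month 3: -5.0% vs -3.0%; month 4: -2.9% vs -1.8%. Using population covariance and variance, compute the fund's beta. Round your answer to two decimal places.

r̄p = -0.8000%,  r̄m = -0.1250%
Cov = Σ(rp − r̄p)(rm − r̄m) / 4 = 8.3725
Var(rm) = Σ(rm − r̄m)² / 4 = 6.0169
β = Cov / Var = 8.3725 / 6.0169 = 1.3915

1.39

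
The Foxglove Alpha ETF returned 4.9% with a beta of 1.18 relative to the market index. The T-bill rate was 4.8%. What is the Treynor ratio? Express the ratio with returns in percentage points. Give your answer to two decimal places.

0.08

Treynor = (Rp − Rf) / β = (4.9% − 4.8%) / 1.18 = 0.10 / 1.18 = 0.0847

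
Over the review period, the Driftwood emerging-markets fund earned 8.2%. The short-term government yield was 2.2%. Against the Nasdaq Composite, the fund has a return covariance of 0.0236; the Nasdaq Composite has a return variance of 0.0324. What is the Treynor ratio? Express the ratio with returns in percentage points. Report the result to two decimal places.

8.24

β = Cov / Var = 0.0236 / 0.0324 = 0.7284
Treynor = (Rp − Rf) / β = (8.2% − 2.2%) / 0.7284 = 6.00 / 0.7284 = 8.2372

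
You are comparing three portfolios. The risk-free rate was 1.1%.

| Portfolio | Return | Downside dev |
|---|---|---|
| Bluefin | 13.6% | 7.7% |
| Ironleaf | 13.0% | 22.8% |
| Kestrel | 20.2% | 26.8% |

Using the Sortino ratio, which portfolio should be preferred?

Bluefin

Bluefin: Sortino ratio = (13.6% − 1.1%) / 7.7% = 1.623
Ironleaf: Sortino ratio = (13.0% − 1.1%) / 22.8% = 0.522
Kestrel: Sortino ratio = (20.2% − 1.1%) / 26.8% = 0.713
Highest: Bluefin (1.623).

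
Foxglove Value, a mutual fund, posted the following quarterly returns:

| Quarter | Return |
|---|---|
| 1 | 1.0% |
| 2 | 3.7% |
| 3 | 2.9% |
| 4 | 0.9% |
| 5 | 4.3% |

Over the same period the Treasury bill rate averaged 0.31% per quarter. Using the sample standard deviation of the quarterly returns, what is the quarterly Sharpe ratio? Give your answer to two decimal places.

1.45

r̄ = (1 + 3.7 + 2.9 + 0.9 + 4.3) / 5 = 12.80 / 5 = 2.5600%
Sample σ = √[Σ(r − r̄)² / 4] = √[9.6320 / 4] = √2.4080 = 1.5518%
Sharpe = (r̄ − rf) / σ = (2.5600 − 0.31) / 1.5518 = 2.2500 / 1.5518 = 1.4499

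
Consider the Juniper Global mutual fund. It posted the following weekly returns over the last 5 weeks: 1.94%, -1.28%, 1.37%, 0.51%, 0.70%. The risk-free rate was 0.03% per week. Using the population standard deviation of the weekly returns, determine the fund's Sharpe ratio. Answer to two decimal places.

Mean return r̄ = 3.240 / 5 = 0.6480%
Population σ = √[Σ(r − r̄)² / 5] = √[5.9295 / 5] = √1.1859 = 1.0890%
Sharpe = (r̄ − rf) / σ = (0.6480 − 0.03) / 1.0890 = 0.6180 / 1.0890 = 0.5675

0.57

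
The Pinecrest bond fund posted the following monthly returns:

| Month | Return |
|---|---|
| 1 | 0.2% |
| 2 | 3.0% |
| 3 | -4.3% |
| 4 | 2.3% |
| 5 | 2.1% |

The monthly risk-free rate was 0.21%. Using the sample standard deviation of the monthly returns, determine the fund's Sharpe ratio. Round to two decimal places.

r̄ = (0.2 + 3 − 4.3 + 2.3 + 2.1) / 5 = 0.6600%
Σ(r − r̄)² = (0.2 − 0.6600)² + (3 − 0.6600)² + … = 35.0520
σ = √[35.0520 / 4] = 2.9602%
Sharpe = (r̄ − rf) / σ = (0.6600 − 0.21) / 2.9602 = 0.4500 / 2.9602 = 0.1520

0.15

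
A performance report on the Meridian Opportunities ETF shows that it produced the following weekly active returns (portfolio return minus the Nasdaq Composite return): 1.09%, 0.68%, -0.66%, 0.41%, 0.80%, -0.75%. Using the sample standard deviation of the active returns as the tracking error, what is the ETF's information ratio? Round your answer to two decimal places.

Mean return μ = 1.570 / 6 = 0.2617%
Sample std dev = √[3.0459 / 5] = 0.7805%
IR = μ / tracking error = 0.2617 / 0.7805 = 0.3353

0.34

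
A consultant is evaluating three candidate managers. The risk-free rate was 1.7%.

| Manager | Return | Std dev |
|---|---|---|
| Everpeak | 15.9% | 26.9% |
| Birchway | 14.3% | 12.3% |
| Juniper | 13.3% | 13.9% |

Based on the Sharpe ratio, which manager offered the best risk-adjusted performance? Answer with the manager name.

Birchway

Everpeak: Sharpe ratio = (15.9% − 1.7%) / 26.9% = 0.528
Birchway: Sharpe ratio = (14.3% − 1.7%) / 12.3% = 1.024
Juniper: Sharpe ratio = (13.3% − 1.7%) / 13.9% = 0.835
Highest: Birchway (1.024).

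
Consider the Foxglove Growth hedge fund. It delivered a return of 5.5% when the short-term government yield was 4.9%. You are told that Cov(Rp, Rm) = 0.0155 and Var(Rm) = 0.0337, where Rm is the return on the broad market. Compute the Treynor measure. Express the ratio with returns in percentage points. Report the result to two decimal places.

β = Cov / Var = 0.0155 / 0.0337 = 0.4599
Treynor = (Rp − Rf) / β = (5.5% − 4.9%) / 0.4599 = 0.60 / 0.4599 = 1.3046

1.30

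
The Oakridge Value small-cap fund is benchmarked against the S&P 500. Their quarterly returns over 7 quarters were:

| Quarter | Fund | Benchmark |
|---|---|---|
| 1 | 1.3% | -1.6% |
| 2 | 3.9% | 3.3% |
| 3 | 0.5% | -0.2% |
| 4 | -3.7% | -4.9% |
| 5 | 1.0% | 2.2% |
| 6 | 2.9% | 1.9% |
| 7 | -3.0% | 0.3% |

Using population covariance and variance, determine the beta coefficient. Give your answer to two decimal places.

0.77

r̄p = 0.4143%,  r̄m = 0.1429%
Cov = Σ(rp − r̄p)(rm − r̄m) / 7 = 5.0308
Var(rm) = Σ(rm − r̄m)² / 7 = 6.5567
β = Cov / Var = 5.0308 / 6.5567 = 0.7673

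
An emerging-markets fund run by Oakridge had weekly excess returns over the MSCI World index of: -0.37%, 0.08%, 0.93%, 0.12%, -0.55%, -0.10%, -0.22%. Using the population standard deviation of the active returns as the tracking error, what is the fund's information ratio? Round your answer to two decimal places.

-0.04

r̄ = (-0.37 + 0.08 + 0.93 + 0.12 − 0.55 − 0.1 − 0.22) / 7 = -0.110 / 7 = -0.0157%
Population std dev = √[1.3818 / 7] = 0.4443%
IR = r̄ / tracking error = -0.0157 / 0.4443 = -0.0353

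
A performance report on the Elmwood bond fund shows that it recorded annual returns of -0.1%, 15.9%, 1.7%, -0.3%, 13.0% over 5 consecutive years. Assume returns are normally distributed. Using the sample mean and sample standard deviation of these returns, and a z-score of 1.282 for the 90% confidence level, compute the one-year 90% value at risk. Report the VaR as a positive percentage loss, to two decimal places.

3.94

Mean return r̄ = 30.20 / 5 = 6.0400%
Σ(r − r̄)² = (-0.1 − 6.0400)² + (15.9 − 6.0400)² + (1.7 − 6.0400)² + … = 242.3920
sample σ = √(242.3920 / 4) = √60.5980 = 7.7845%
VaR = −(r̄ − z·σ) = −(6.0400 − 1.282 × 7.7845) = −(-3.9397) = 3.9397%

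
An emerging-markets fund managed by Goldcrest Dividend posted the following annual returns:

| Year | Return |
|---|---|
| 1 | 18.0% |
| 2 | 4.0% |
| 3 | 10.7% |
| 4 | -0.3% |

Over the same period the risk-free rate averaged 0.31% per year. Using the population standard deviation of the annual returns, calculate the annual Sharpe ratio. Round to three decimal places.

r̄ = (18 + 4 + 10.7 − 0.3) / 4 = 8.1000%
Σ(r − r̄)² = (18 − 8.1000)² + (4 − 8.1000)² + (10.7 − 8.1000)² + … = 192.1400
population σ = √(192.1400 / 4) = √48.0350 = 6.9307%
Sharpe = (r̄ − rf) / σ = (8.1000 − 0.31) / 6.9307 = 7.7900 / 6.9307 = 1.1240

1.124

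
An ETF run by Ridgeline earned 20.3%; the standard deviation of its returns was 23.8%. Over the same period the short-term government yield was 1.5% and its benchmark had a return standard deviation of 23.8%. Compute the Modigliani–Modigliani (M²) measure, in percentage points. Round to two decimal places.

Sharpe = (Rp − Rf) / σp = (20.3% − 1.5%) / 23.8% = 0.7899
M² = Rf + Sharpe × σm = 1.5% + 0.7899 × 23.8% = 20.2996%

20.30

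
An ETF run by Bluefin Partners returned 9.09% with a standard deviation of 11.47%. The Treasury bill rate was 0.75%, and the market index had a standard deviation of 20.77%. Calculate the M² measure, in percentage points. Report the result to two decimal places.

Sharpe = (Rp − Rf) / σp = (9.09% − 0.75%) / 11.47% = 0.7271
M² = Rf + Sharpe × σm = 0.75% + 0.7271 × 20.77% = 15.8519%

15.85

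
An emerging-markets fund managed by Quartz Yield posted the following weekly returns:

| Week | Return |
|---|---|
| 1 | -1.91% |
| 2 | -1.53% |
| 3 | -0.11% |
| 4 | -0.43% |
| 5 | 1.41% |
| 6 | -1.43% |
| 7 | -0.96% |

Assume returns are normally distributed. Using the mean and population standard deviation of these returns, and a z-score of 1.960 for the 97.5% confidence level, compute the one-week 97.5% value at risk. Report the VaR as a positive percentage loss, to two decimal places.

Mean return r̄ = -4.960 / 7 = -0.7086%
Σ(r − r̄)² = (-1.91 − (-0.7086))² + (-1.53 − (-0.7086))² + (-0.11 − (-0.7086))² + … = 7.6261
σ = √[7.6261 / 7] = 1.0438%
VaR = −(r̄ − z·σ) = −(-0.7086 − 1.960 × 1.0438) = −(-2.7544) = 2.7544%

2.75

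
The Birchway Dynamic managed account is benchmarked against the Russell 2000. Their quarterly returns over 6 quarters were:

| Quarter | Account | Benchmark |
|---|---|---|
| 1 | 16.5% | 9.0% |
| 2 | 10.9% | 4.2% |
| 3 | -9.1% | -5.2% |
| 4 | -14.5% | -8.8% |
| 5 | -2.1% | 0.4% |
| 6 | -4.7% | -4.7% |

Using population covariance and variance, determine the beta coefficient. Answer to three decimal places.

1.755

r̄p = -0.5000%,  r̄m = -0.8500%
Cov = Σ(rp − r̄p)(rm − r̄m) / 6 = 64.6500
Var(rm) = Σ(rm − r̄m)² / 6 = 36.8392
β = Cov / Var = 64.6500 / 36.8392 = 1.7549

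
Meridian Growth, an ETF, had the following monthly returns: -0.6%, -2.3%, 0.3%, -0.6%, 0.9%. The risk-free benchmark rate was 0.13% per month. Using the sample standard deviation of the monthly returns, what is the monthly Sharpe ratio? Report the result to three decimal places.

-0.488

r̄ = (-0.6 − 2.3 + 0.3 − 0.6 + 0.9) / 5 = -2.30 / 5 = -0.4600%
Σ(r − r̄)² = (-0.6 − (-0.4600))² + (-2.3 − (-0.4600))² + (0.3 − (-0.4600))² + … = 5.8520
sample σ = √(5.8520 / 4) = √1.4630 = 1.2095%
Sharpe = (r̄ − rf) / σ = (-0.4600 − 0.13) / 1.2095 = -0.5900 / 1.2095 = -0.4878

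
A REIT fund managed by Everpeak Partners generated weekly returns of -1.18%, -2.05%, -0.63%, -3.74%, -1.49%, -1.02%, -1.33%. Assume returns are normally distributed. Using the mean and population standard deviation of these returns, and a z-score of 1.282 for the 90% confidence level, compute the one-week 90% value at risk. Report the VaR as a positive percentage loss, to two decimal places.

r̄ = (-1.18 − 2.05 − 0.63 − 3.74 − 1.49 − 1.02 − 1.33) / 7 = -11.440 / 7 = -1.6343%
Population σ = √[Σ(r − r̄)² / 7] = √[6.3126 / 7] = √0.9018 = 0.9496%
VaR = −(r̄ − z·σ) = −(-1.6343 − 1.282 × 0.9496) = −(-2.8517) = 2.8517%

2.85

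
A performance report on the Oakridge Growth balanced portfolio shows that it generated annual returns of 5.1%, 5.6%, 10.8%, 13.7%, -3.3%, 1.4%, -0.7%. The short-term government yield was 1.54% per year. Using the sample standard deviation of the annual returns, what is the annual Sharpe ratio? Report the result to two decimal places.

r̄ = (5.1 + 5.6 + 10.8 + 13.7 − 3.3 + 1.4 − 0.7) / 7 = 4.6571%
Σ(r − r̄)² = (5.1 − 4.6571)² + (5.6 − 4.6571)² + (10.8 − 4.6571)² + … = 223.2171
sample σ = √(223.2171 / 6) = √37.2029 = 6.0994%
Sharpe = (r̄ − rf) / σ = (4.6571 − 1.54) / 6.0994 = 3.1171 / 6.0994 = 0.5111

0.51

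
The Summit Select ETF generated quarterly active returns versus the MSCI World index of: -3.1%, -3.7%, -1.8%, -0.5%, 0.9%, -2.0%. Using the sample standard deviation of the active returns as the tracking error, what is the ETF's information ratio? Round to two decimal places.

-1.01

μ = (-3.1 − 3.7 − 1.8 − 0.5 + 0.9 − 2) / 6 = -10.20 / 6 = -1.7000%
Σ(r − μ)² = (-3.1 − (-1.7000))² + (-3.7 − (-1.7000))² + (-1.8 − (-1.7000))² + … = 14.2600
sample σ = √(14.2600 / 5) = √2.8520 = 1.6888%
IR = μ / tracking error = -1.7000 / 1.6888 = -1.0066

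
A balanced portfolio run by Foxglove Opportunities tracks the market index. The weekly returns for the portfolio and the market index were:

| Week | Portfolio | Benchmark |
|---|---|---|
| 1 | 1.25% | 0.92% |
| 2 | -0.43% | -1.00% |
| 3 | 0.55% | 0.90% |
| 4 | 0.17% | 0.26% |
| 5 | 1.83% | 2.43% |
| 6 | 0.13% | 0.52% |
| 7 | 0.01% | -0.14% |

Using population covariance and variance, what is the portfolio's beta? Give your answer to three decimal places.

0.693

r̄p = 0.5014%,  r̄m = 0.5557%
Cov = Σ(rp − r̄p)(rm − r̄m) / 7 = 0.6688
Var(rm) = Σ(rm − r̄m)² / 7 = 0.9653
β = Cov / Var = 0.6688 / 0.9653 = 0.6928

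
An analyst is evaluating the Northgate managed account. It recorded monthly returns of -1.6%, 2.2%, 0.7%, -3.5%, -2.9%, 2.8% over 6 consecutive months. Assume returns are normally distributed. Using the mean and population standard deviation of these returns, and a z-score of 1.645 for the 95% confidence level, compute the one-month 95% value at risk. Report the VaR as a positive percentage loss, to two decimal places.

Mean return r̄ = -2.30 / 6 = -0.3833%
Population std dev = √[35.5083 / 6] = 2.4327%
VaR = −(r̄ − z·σ) = −(-0.3833 − 1.645 × 2.4327) = −(-4.3851) = 4.3851%

4.39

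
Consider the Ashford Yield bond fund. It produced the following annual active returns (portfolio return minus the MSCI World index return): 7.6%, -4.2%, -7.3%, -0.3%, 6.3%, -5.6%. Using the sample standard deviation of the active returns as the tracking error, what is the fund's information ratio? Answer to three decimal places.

r̄ = (7.6 − 4.2 − 7.3 − 0.3 + 6.3 − 5.6) / 6 = -3.50 / 6 = -0.5833%
Σ(r − r̄)² = (7.6 − (-0.5833))² + (-4.2 − (-0.5833))² + (-7.3 − (-0.5833))² + … = 197.7883
σ = √[197.7883 / 5] = 6.2895%
IR = r̄ / tracking error = -0.5833 / 6.2895 = -0.0927

-0.093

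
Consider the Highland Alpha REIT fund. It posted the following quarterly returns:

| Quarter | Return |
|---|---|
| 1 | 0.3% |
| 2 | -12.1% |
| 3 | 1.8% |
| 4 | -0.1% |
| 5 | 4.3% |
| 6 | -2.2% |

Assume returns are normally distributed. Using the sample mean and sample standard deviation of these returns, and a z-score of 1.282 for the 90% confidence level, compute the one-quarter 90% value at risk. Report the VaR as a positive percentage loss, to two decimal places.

8.64

Mean return μ = -8.00 / 6 = -1.3333%
Σ(r − μ)² = 162.4133; sample σ = √(162.4133/5) = 5.6994%
VaR = −(μ − z·σ) = −(-1.3333 − 1.282 × 5.6994) = −(-8.6399) = 8.6399%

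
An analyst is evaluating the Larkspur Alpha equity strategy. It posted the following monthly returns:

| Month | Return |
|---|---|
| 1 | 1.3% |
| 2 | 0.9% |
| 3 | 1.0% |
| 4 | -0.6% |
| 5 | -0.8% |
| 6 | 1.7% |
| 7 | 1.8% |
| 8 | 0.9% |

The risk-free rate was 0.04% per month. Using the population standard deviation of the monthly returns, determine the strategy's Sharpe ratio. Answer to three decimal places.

Mean return μ = 6.20 / 8 = 0.7750%
Σ(r − μ)² = (1.3 − 0.7750)² + (0.9 − 0.7750)² + … = 6.6350
σ = √[6.6350 / 8] = 0.9107%
Sharpe = (μ − rf) / σ = (0.7750 − 0.04) / 0.9107 = 0.7350 / 0.9107 = 0.8071

0.807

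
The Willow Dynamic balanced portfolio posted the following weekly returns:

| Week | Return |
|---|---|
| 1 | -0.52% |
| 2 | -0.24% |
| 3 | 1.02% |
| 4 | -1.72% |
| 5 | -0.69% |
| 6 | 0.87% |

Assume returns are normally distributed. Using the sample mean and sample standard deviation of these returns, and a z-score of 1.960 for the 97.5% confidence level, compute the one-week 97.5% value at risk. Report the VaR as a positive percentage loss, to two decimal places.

2.23

r̄ = (-0.52 − 0.24 + 1.02 − 1.72 − 0.69 + 0.87) / 6 = -1.280 / 6 = -0.2133%
Sample std dev = √[5.2867 / 5] = 1.0283%
VaR = −(r̄ − z·σ) = −(-0.2133 − 1.960 × 1.0283) = −(-2.2288) = 2.2288%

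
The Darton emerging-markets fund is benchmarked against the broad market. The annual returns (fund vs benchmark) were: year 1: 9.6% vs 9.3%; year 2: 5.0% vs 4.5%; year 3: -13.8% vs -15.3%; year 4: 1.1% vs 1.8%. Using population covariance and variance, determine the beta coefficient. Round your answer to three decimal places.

r̄p = 0.4750%,  r̄m = 0.0750%
Cov = Σ(rp − r̄p)(rm − r̄m) / 4 = 81.1894
Var(rm) = Σ(rm − r̄m)² / 4 = 86.0119
β = Cov / Var = 81.1894 / 86.0119 = 0.9439

0.944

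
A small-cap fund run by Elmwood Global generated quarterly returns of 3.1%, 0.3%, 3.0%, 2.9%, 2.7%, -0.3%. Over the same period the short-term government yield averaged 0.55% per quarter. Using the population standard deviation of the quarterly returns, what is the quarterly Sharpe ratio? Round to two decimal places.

1.00

Mean return r̄ = 11.70 / 6 = 1.9500%
Σ(r − r̄)² = (3.1 − 1.9500)² + (0.3 − 1.9500)² + (3 − 1.9500)² + … = 11.6750
population σ = √(11.6750 / 6) = √1.9458 = 1.3949%
Sharpe = (r̄ − rf) / σ = (1.9500 − 0.55) / 1.3949 = 1.4000 / 1.3949 = 1.0037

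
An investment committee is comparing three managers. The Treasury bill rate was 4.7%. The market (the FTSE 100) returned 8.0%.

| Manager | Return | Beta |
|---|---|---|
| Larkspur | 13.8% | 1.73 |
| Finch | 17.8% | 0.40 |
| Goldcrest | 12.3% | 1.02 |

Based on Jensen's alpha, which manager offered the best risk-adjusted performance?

Larkspur: α = 13.8% − [4.7% + 1.73 × (8.0% − 4.7%)] = 3.391
Finch: α = 17.8% − [4.7% + 0.40 × (8.0% − 4.7%)] = 11.780
Goldcrest: α = 12.3% − [4.7% + 1.02 × (8.0% − 4.7%)] = 4.234
Highest: Finch (11.780).

Finch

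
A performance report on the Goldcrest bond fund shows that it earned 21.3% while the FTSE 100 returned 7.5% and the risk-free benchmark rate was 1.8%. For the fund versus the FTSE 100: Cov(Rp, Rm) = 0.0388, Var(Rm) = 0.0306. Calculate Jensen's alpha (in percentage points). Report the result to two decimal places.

12.27

β = Cov / Var = 0.0388 / 0.0306 = 1.2680
E[R] = Rf + β(Rm − Rf) = 1.8% + 1.2680 × (7.5% − 1.8%) = 9.0276%
α = Rp − E[R] = 21.3% − 9.0276% = 12.2724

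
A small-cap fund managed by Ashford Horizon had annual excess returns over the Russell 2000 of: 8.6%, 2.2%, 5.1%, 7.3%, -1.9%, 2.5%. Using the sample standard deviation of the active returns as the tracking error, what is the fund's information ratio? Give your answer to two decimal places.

1.03

r̄ = (8.6 + 2.2 + 5.1 + 7.3 − 1.9 + 2.5) / 6 = 3.9667%
Σ(r − r̄)² = 73.5533; sample σ = √(73.5533/5) = 3.8354%
IR = r̄ / tracking error = 3.9667 / 3.8354 = 1.0342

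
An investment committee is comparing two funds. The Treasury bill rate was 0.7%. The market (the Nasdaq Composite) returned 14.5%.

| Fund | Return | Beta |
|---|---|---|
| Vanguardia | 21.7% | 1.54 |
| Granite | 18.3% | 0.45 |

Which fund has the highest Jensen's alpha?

Vanguardia: α = 21.7% − [0.7% + 1.54 × (14.5% − 0.7%)] = -0.252
Granite: α = 18.3% − [0.7% + 0.45 × (14.5% − 0.7%)] = 11.390
Highest: Granite (11.390).

Granite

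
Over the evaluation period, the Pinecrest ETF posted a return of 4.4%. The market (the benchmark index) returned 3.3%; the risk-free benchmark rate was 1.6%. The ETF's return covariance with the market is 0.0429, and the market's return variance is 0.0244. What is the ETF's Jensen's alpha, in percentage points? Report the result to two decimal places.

β = Cov / Var = 0.0429 / 0.0244 = 1.7582
E[R] = Rf + β(Rm − Rf) = 1.6% + 1.7582 × (3.3% − 1.6%) = 4.5889%
α = Rp − E[R] = 4.4% − 4.5889% = -0.1889

-0.19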